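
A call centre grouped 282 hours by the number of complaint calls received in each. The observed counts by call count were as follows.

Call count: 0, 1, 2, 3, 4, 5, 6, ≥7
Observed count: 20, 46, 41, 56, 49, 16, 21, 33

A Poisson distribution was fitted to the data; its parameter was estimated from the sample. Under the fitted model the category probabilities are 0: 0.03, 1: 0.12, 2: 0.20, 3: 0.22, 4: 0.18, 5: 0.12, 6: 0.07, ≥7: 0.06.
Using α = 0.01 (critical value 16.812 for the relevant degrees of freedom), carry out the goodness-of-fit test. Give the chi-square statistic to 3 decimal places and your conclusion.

49.732; reject

Expected counts E_i = n·p_i: 282×0.03 = 8.46, 282×0.12 = 33.84, 282×0.20 = 56.4, 282×0.22 = 62.04, 282×0.18 = 50.76, 282×0.12 = 33.84, 282×0.07 = 19.74, 282×0.06 = 16.92.
0: (20 − 8.46)²/8.46 = 133.1716/8.46 = 15.7413
1: (46 − 33.84)²/33.84 = 147.8656/33.84 = 4.3696
2: (41 − 56.4)²/56.4 = 237.16/56.4 = 4.2050
3: (56 − 62.04)²/62.04 = 36.4816/62.04 = 0.5880
4: (49 − 50.76)²/50.76 = 3.0976/50.76 = 0.0610
5: (16 − 33.84)²/33.84 = 318.2656/33.84 = 9.4050
6: (21 − 19.74)²/19.74 = 1.5876/19.74 = 0.0804
≥7: (33 − 16.92)²/16.92 = 258.5664/16.92 = 15.2817
Sum = 49.732
df = 6. Since 49.732 > 16.812, we reject H₀.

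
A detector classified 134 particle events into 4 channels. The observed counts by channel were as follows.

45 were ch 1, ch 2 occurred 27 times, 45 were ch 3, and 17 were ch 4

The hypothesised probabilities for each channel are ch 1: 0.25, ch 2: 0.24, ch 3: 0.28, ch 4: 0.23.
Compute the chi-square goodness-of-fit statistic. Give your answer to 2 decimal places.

Expected counts E_i = n·p_i: 134×0.25 = 33.5, 134×0.24 = 32.16, 134×0.28 = 37.52, 134×0.23 = 30.82.
ch 1: (45 − 33.5)²/33.5 = 132.25/33.5 = 3.948
ch 2: (27 − 32.16)²/32.16 = 26.6256/32.16 = 0.828
ch 3: (45 − 37.52)²/37.52 = 55.9504/37.52 = 1.491
ch 4: (17 − 30.82)²/30.82 = 190.9924/30.82 = 6.197
Sum = 12.46

12.46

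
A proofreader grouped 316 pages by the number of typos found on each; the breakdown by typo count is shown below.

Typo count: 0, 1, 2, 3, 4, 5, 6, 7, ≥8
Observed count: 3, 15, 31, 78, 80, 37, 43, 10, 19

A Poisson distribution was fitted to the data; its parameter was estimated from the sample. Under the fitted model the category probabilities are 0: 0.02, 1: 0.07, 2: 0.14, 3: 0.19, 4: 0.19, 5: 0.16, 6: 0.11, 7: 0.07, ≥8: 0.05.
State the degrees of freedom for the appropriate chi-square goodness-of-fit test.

There are k = 9 categories and 1 parameter estimated from the data, so df = 9 − 1 − 1 = 7.

7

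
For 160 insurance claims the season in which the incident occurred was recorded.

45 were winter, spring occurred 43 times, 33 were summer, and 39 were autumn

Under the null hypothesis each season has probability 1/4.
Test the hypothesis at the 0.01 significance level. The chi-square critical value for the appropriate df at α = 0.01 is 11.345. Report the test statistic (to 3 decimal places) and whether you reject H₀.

2.100; do not reject

Expected count for each of the 4 categories: 160/4 = 40.
χ² = (45−40)²/40 + (43−40)²/40 + (33−40)²/40 + (39−40)²/40
   = 0.6250 + 0.2250 + 1.2250 + 0.0250
Sum = 2.100
df = 3. Since 2.100 < 11.345, we do not reject H₀.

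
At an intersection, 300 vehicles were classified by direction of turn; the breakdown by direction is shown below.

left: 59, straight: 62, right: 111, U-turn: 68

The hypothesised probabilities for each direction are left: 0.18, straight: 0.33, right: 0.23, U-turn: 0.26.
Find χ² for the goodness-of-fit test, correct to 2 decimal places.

41.14

Expected counts E_i = n·p_i: 300×0.18 = 54, 300×0.33 = 99, 300×0.23 = 69, 300×0.26 = 78.
left: (59 − 54)²/54 = 25/54 = 0.463
straight: (62 − 99)²/99 = 1369/99 = 13.828
right: (111 − 69)²/69 = 1764/69 = 25.565
U-turn: (68 − 78)²/78 = 100/78 = 1.282
Sum = 41.14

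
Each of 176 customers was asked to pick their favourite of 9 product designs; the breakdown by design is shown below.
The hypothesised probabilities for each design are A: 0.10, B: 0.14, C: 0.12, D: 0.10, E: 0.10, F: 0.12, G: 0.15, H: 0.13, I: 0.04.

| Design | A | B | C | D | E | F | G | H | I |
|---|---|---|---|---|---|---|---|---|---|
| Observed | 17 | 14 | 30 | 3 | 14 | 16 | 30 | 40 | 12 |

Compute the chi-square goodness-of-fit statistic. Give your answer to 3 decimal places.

39.233

Expected counts E_i = n·p_i: 176×0.10 = 17.6, 176×0.14 = 24.64, 176×0.12 = 21.12, 176×0.10 = 17.6, 176×0.10 = 17.6, 176×0.12 = 21.12, 176×0.15 = 26.4, 176×0.13 = 22.88, 176×0.04 = 7.04.
χ² = (17−17.6)²/17.6 + (14−24.64)²/24.64 + (30−21.12)²/21.12 + (3−17.6)²/17.6 + (14−17.6)²/17.6 + (16−21.12)²/21.12 + (30−26.4)²/26.4 + (40−22.88)²/22.88 + (12−7.04)²/7.04
   = 0.0205 + 4.5945 + 3.7336 + 12.1114 + 0.7364 + 1.2412 + 0.4909 + 12.8101 + 3.4945
Sum = 39.233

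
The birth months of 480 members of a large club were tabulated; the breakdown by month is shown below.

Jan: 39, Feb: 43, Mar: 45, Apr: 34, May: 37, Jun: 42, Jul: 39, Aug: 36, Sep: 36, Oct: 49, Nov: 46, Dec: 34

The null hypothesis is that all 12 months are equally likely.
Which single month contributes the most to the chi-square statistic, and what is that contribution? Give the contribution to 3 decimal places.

Oct, 2.025

Under H₀ each category has probability 1/12, so each expected count is 480/12 = 40.
Jan: (39 − 40)²/40 = 1/40 = 0.0250
Feb: (43 − 40)²/40 = 9/40 = 0.2250
Mar: (45 − 40)²/40 = 25/40 = 0.6250
Apr: (34 − 40)²/40 = 36/40 = 0.9000
May: (37 − 40)²/40 = 9/40 = 0.2250
Jun: (42 − 40)²/40 = 4/40 = 0.1000
Jul: (39 − 40)²/40 = 1/40 = 0.0250
Aug: (36 − 40)²/40 = 16/40 = 0.4000
Sep: (36 − 40)²/40 = 16/40 = 0.4000
Oct: (49 − 40)²/40 = 81/40 = 2.0250
Nov: (46 − 40)²/40 = 36/40 = 0.9000
Dec: (34 − 40)²/40 = 36/40 = 0.9000
The largest term is for Oct: 2.025.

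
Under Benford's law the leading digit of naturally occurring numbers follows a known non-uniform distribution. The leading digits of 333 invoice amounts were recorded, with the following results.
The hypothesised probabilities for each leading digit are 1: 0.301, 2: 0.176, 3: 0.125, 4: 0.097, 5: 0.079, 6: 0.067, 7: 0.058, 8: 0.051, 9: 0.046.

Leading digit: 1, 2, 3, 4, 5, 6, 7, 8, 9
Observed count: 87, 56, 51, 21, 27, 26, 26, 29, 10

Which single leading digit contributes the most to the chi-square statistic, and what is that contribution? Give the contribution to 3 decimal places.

8, 8.503

Expected counts E_i = n·p_i: 333×0.301 = 100.233, 333×0.176 = 58.608, 333×0.125 = 41.625, 333×0.097 = 32.301, 333×0.079 = 26.307, 333×0.067 = 22.311, 333×0.058 = 19.314, 333×0.051 = 16.983, 333×0.046 = 15.318.
χ² = (87−100.233)²/100.233 + (56−58.608)²/58.608 + (51−41.625)²/41.625 + (21−32.301)²/32.301 + (27−26.307)²/26.307 + (26−22.311)²/22.311 + (26−19.314)²/19.314 + (29−16.983)²/16.983 + (10−15.318)²/15.318
   = 1.7471 + 0.1161 + 2.1115 + 3.9538 + 0.0183 + 0.6100 + 2.3145 + 8.5031 + 1.8463
The largest term is for 8: 8.503.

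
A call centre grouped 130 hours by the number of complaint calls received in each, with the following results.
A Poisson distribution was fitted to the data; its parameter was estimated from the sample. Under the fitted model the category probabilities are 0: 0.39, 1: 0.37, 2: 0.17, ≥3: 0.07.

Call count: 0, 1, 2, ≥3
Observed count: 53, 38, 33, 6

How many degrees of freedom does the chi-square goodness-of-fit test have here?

2

There are k = 4 categories and 1 parameter estimated from the data, so df = 4 − 1 − 1 = 2.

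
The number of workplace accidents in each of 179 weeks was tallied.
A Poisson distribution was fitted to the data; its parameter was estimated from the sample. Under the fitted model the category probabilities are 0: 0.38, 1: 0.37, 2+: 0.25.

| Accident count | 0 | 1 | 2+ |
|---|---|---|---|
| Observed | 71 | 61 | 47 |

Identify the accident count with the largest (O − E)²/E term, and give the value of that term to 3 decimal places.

Expected counts E_i = n·p_i: 179×0.38 = 68.02, 179×0.37 = 66.23, 179×0.25 = 44.75.
0: (71 − 68.02)²/68.02 = 8.8804/68.02 = 0.1306
1: (61 − 66.23)²/66.23 = 27.3529/66.23 = 0.4130
2+: (47 − 44.75)²/44.75 = 5.0625/44.75 = 0.1131
The largest term is for 1: 0.413.

1, 0.413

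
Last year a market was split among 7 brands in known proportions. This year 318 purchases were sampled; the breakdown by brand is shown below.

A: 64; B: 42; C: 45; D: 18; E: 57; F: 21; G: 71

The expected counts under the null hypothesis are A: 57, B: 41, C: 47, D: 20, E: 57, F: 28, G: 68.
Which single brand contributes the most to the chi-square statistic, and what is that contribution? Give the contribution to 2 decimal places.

χ² = (64−57)²/57 + (42−41)²/41 + (45−47)²/47 + (18−20)²/20 + (57−57)²/57 + (21−28)²/28 + (71−68)²/68
   = 0.860 + 0.024 + 0.085 + 0.200 + 0.000 + 1.750 + 0.132
The largest term is for F: 1.75.

F, 1.75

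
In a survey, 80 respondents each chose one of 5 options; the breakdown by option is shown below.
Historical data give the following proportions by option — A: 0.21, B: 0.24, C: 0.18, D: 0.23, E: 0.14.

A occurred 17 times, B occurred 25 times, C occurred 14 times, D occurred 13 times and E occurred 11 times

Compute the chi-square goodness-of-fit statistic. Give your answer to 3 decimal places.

3.354

Expected counts E_i = n·p_i: 80×0.21 = 16.8, 80×0.24 = 19.2, 80×0.18 = 14.4, 80×0.23 = 18.4, 80×0.14 = 11.2.
A: (17 − 16.8)²/16.8 = 0.04/16.8 = 0.0024
B: (25 − 19.2)²/19.2 = 33.64/19.2 = 1.7521
C: (14 − 14.4)²/14.4 = 0.16/14.4 = 0.0111
D: (13 − 18.4)²/18.4 = 29.16/18.4 = 1.5848
E: (11 − 11.2)²/11.2 = 0.04/11.2 = 0.0036
Sum = 3.354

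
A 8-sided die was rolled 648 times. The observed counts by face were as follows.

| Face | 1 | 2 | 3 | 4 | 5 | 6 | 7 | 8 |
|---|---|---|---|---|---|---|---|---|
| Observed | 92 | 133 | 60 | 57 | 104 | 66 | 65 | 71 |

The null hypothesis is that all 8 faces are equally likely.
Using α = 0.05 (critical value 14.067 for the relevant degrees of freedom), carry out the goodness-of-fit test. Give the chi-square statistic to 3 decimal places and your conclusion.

Under H₀ each category has probability 1/8, so each expected count is 648/8 = 81.
1: (92 − 81)²/81 = 121/81 = 1.4938
2: (133 − 81)²/81 = 2704/81 = 33.3827
3: (60 − 81)²/81 = 441/81 = 5.4444
4: (57 − 81)²/81 = 576/81 = 7.1111
5: (104 − 81)²/81 = 529/81 = 6.5309
6: (66 − 81)²/81 = 225/81 = 2.7778
7: (65 − 81)²/81 = 256/81 = 3.1605
8: (71 − 81)²/81 = 100/81 = 1.2346
Sum = 61.136
df = 7. Since 61.136 > 14.067, we reject H₀.

61.136; reject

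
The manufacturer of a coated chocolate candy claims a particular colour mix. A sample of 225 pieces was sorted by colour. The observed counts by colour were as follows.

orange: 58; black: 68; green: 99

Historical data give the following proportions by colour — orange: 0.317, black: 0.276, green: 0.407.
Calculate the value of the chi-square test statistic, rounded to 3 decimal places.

3.652

Expected counts E_i = n·p_i: 225×0.317 = 71.325, 225×0.276 = 62.1, 225×0.407 = 91.575.
orange: (58 − 71.325)²/71.325 = 177.555625/71.325 = 2.4894
black: (68 − 62.1)²/62.1 = 34.81/62.1 = 0.5605
green: (99 − 91.575)²/91.575 = 55.130625/91.575 = 0.6020
Sum = 3.652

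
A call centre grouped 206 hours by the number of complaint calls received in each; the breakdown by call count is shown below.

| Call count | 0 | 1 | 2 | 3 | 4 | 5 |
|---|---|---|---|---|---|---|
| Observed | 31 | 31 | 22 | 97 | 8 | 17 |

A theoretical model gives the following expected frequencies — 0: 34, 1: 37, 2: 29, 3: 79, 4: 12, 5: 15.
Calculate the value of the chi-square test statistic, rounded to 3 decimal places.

0: (31 − 34)²/34 = 9/34 = 0.2647
1: (31 − 37)²/37 = 36/37 = 0.9730
2: (22 − 29)²/29 = 49/29 = 1.6897
3: (97 − 79)²/79 = 324/79 = 4.1013
4: (8 − 12)²/12 = 16/12 = 1.3333
5: (17 − 15)²/15 = 4/15 = 0.2667
Sum = 8.629

8.629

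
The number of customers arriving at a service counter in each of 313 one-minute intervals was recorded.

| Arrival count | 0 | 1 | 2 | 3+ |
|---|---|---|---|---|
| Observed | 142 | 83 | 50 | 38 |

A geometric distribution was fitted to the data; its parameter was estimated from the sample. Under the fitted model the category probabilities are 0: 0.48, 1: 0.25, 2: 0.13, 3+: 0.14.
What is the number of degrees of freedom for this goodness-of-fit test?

There are k = 4 categories and 1 parameter estimated from the data, so df = 4 − 1 − 1 = 2.

2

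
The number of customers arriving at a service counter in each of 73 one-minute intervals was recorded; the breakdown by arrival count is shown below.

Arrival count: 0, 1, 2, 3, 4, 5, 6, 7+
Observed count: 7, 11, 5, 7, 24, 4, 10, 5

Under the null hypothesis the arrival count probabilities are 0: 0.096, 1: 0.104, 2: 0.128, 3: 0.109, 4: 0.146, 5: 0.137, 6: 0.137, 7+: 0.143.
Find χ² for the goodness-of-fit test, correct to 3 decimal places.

Expected counts E_i = n·p_i: 73×0.096 = 7.008, 73×0.104 = 7.592, 73×0.128 = 9.344, 73×0.109 = 7.957, 73×0.146 = 10.658, 73×0.137 = 10.001, 73×0.137 = 10.001, 73×0.143 = 10.439.
cat         O        E   (O−E)²/E
0           7    7.008     0.0000
1          11    7.592     1.5298
2           5    9.344     2.0195
3           7    7.957     0.1151
4          24   10.658    16.7019
5           4   10.001     3.6008
6          10   10.001     0.0000
7+          5   10.439     2.8339
Sum = 26.801

26.801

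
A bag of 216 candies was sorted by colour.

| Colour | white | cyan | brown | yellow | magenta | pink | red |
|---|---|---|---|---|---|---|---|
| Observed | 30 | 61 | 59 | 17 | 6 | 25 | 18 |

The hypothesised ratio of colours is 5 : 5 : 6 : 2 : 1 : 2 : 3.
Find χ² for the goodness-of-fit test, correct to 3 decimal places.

Ratio total = 24. Expected counts: 216×5/24 = 45, 216×5/24 = 45, 216×6/24 = 54, 216×2/24 = 18, 216×1/24 = 9, 216×2/24 = 18, 216×3/24 = 27.
χ² = (30−45)²/45 + (61−45)²/45 + (59−54)²/54 + (17−18)²/18 + (6−9)²/9 + (25−18)²/18 + (18−27)²/27
   = 5.0000 + 5.6889 + 0.4630 + 0.0556 + 1.0000 + 2.7222 + 3.0000
Sum = 17.930

17.930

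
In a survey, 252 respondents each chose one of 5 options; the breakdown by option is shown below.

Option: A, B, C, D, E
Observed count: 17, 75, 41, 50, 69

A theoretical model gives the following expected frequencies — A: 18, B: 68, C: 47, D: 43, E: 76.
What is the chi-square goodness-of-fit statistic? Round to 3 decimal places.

3.326

χ² = (17−18)²/18 + (75−68)²/68 + (41−47)²/47 + (50−43)²/43 + (69−76)²/76
   = 0.0556 + 0.7206 + 0.7660 + 1.1395 + 0.6447
Sum = 3.326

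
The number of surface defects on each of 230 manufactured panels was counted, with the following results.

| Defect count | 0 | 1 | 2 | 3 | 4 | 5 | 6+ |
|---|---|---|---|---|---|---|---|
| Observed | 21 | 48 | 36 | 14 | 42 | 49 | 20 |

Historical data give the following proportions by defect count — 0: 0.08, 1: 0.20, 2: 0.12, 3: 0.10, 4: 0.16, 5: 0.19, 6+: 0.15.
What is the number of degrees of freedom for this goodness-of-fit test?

6

There are k = 7 categories and no parameters were estimated from the data, so df = 7 − 1 = 6.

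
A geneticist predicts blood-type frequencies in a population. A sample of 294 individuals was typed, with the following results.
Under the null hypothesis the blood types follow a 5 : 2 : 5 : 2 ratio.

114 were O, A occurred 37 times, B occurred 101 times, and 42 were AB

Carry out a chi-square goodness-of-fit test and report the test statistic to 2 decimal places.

Ratio total = 14. Expected counts: 294×5/14 = 105, 294×2/14 = 42, 294×5/14 = 105, 294×2/14 = 42.
cat         O        E   (O−E)²/E
O         114      105      0.771
A          37       42      0.595
B         101      105      0.152
AB         42       42      0.000
Sum = 1.52

1.52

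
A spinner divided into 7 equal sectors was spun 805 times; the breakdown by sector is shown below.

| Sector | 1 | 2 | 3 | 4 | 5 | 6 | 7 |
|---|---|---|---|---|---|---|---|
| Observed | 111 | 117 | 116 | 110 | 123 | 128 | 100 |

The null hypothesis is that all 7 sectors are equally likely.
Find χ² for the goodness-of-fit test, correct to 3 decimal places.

Expected count for each of the 7 categories: 805/7 = 115.
χ² = (111−115)²/115 + (117−115)²/115 + (116−115)²/115 + (110−115)²/115 + (123−115)²/115 + (128−115)²/115 + (100−115)²/115
   = 0.1391 + 0.0348 + 0.0087 + 0.2174 + 0.5565 + 1.4696 + 1.9565
Sum = 4.383

4.383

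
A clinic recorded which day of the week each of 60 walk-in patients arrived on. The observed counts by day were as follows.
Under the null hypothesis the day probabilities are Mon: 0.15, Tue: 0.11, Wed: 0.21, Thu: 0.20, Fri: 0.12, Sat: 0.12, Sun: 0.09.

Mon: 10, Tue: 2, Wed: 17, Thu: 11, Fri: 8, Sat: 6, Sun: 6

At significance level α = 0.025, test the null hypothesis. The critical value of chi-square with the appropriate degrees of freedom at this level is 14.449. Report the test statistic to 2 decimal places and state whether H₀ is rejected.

5.29; do not reject

Expected counts E_i = n·p_i: 60×0.15 = 9, 60×0.11 = 6.6, 60×0.21 = 12.6, 60×0.20 = 12, 60×0.12 = 7.2, 60×0.12 = 7.2, 60×0.09 = 5.4.
χ² = (10−9)²/9 + (2−6.6)²/6.6 + (17−12.6)²/12.6 + (11−12)²/12 + (8−7.2)²/7.2 + (6−7.2)²/7.2 + (6−5.4)²/5.4
   = 0.111 + 3.206 + 1.537 + 0.083 + 0.089 + 0.200 + 0.067
Sum = 5.29
df = 6. Since 5.29 < 14.449, we do not reject H₀.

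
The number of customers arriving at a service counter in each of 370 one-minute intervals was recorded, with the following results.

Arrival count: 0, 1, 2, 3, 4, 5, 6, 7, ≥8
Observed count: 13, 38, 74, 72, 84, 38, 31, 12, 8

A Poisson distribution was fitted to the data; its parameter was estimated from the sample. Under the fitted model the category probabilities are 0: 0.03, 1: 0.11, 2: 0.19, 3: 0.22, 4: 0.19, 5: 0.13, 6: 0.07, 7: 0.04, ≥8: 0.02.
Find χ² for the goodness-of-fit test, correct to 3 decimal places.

8.158

Expected counts E_i = n·p_i: 370×0.03 = 11.1, 370×0.11 = 40.7, 370×0.19 = 70.3, 370×0.22 = 81.4, 370×0.19 = 70.3, 370×0.13 = 48.1, 370×0.07 = 25.9, 370×0.04 = 14.8, 370×0.02 = 7.4.
cat         O        E   (O−E)²/E
0          13     11.1     0.3252
1          38     40.7     0.1791
2          74     70.3     0.1947
3          72     81.4     1.0855
4          84     70.3     2.6698
5          38     48.1     2.1208
6          31     25.9     1.0042
7          12     14.8     0.5297
≥8          8      7.4     0.0486
Sum = 8.158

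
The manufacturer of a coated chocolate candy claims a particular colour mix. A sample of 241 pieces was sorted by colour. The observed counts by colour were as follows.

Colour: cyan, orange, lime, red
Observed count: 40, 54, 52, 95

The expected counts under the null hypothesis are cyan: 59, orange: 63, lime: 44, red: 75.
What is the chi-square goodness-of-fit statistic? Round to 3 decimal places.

14.192

χ² = (40−59)²/59 + (54−63)²/63 + (52−44)²/44 + (95−75)²/75
   = 6.1186 + 1.2857 + 1.4545 + 5.3333
Sum = 14.192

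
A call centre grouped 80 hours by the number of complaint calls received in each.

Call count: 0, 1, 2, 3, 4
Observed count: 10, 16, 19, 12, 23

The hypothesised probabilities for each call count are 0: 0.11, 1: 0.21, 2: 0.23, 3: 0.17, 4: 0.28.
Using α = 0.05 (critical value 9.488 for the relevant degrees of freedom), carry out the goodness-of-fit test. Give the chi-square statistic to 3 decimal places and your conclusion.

Expected counts E_i = n·p_i: 80×0.11 = 8.8, 80×0.21 = 16.8, 80×0.23 = 18.4, 80×0.17 = 13.6, 80×0.28 = 22.4.
χ² = (10−8.8)²/8.8 + (16−16.8)²/16.8 + (19−18.4)²/18.4 + (12−13.6)²/13.6 + (23−22.4)²/22.4
   = 0.1636 + 0.0381 + 0.0196 + 0.1882 + 0.0161
Sum = 0.426
df = 4. Since 0.426 < 9.488, we do not reject H₀.

0.426; do not reject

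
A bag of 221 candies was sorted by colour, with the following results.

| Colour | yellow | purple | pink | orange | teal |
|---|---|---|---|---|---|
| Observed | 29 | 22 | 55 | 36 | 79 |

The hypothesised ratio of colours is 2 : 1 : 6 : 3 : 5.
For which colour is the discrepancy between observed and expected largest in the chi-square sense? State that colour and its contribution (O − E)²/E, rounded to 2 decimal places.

Ratio total = 17. Expected counts: 221×2/17 = 26, 221×1/17 = 13, 221×6/17 = 78, 221×3/17 = 39, 221×5/17 = 65.
χ² = (29−26)²/26 + (22−13)²/13 + (55−78)²/78 + (36−39)²/39 + (79−65)²/65
   = 0.346 + 6.231 + 6.782 + 0.231 + 3.015
The largest term is for pink: 6.78.

pink, 6.78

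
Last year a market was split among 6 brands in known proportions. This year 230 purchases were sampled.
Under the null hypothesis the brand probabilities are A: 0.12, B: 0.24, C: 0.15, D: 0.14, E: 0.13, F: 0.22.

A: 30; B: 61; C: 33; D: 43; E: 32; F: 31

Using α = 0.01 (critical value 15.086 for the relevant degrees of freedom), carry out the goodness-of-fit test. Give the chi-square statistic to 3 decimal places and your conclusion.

Expected counts E_i = n·p_i: 230×0.12 = 27.6, 230×0.24 = 55.2, 230×0.15 = 34.5, 230×0.14 = 32.2, 230×0.13 = 29.9, 230×0.22 = 50.6.
A: (30 − 27.6)²/27.6 = 5.76/27.6 = 0.2087
B: (61 − 55.2)²/55.2 = 33.64/55.2 = 0.6094
C: (33 − 34.5)²/34.5 = 2.25/34.5 = 0.0652
D: (43 − 32.2)²/32.2 = 116.64/32.2 = 3.6224
E: (32 − 29.9)²/29.9 = 4.41/29.9 = 0.1475
F: (31 − 50.6)²/50.6 = 384.16/50.6 = 7.5921
Sum = 12.245
df = 5. Since 12.245 < 15.086, we do not reject H₀.

12.245; do not reject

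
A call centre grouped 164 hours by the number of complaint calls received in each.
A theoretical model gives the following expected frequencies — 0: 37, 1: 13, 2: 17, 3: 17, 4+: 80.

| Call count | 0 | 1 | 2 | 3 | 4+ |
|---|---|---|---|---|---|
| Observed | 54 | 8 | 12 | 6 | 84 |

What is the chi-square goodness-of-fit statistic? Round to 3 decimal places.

18.522

cat         O        E   (O−E)²/E
0          54       37     7.8108
1           8       13     1.9231
2          12       17     1.4706
3           6       17     7.1176
4+         84       80     0.2000
Sum = 18.522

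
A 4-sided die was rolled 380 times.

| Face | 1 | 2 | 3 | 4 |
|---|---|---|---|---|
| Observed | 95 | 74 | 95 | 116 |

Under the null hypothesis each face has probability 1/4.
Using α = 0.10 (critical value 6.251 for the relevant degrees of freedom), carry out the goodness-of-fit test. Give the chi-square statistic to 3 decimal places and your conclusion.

Expected count for each of the 4 categories: 380/4 = 95.
1: (95 − 95)²/95 = 0/95 = 0.0000
2: (74 − 95)²/95 = 441/95 = 4.6421
3: (95 − 95)²/95 = 0/95 = 0.0000
4: (116 − 95)²/95 = 441/95 = 4.6421
Sum = 9.284
df = 3. Since 9.284 > 6.251, we reject H₀.

9.284; reject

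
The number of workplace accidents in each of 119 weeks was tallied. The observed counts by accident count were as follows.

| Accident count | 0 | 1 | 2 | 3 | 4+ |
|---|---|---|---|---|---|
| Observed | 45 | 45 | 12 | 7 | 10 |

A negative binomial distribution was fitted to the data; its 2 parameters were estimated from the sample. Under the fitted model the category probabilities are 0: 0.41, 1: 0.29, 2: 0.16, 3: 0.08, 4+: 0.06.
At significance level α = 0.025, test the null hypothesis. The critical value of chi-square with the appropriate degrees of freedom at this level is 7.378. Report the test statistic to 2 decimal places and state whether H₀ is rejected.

Expected counts E_i = n·p_i: 119×0.41 = 48.79, 119×0.29 = 34.51, 119×0.16 = 19.04, 119×0.08 = 9.52, 119×0.06 = 7.14.
cat         O        E   (O−E)²/E
0          45    48.79      0.294
1          45    34.51      3.189
2          12    19.04      2.603
3           7     9.52      0.667
4+         10     7.14      1.146
Sum = 7.90
df = 2. Since 7.90 > 7.378, we reject H₀.

7.90; reject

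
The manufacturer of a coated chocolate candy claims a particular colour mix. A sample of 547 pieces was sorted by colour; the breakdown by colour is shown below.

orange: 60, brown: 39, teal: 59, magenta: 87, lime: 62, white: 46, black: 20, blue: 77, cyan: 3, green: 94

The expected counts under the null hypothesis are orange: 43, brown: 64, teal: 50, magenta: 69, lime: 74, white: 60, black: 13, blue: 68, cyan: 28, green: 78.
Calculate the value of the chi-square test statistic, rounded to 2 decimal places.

orange: (60 − 43)²/43 = 289/43 = 6.721
brown: (39 − 64)²/64 = 625/64 = 9.766
teal: (59 − 50)²/50 = 81/50 = 1.620
magenta: (87 − 69)²/69 = 324/69 = 4.696
lime: (62 − 74)²/74 = 144/74 = 1.946
white: (46 − 60)²/60 = 196/60 = 3.267
black: (20 − 13)²/13 = 49/13 = 3.769
blue: (77 − 68)²/68 = 81/68 = 1.191
cyan: (3 − 28)²/28 = 625/28 = 22.321
green: (94 − 78)²/78 = 256/78 = 3.282
Sum = 58.58

58.58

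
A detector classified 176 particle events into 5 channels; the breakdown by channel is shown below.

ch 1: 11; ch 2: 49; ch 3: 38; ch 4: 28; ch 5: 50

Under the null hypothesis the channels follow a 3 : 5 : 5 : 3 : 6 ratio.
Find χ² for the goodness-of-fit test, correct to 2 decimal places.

9.92

Ratio total = 22. Expected counts: 176×3/22 = 24, 176×5/22 = 40, 176×5/22 = 40, 176×3/22 = 24, 176×6/22 = 48.
χ² = (11−24)²/24 + (49−40)²/40 + (38−40)²/40 + (28−24)²/24 + (50−48)²/48
   = 7.042 + 2.025 + 0.100 + 0.667 + 0.083
Sum = 9.92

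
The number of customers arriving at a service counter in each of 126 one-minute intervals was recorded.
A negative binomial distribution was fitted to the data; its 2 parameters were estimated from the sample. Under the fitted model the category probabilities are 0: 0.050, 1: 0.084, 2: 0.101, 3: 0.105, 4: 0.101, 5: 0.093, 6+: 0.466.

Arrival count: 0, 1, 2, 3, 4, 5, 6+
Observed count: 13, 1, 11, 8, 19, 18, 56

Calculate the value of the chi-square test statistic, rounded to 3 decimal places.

Expected counts E_i = n·p_i: 126×0.050 = 6.3, 126×0.084 = 10.584, 126×0.101 = 12.726, 126×0.105 = 13.23, 126×0.101 = 12.726, 126×0.093 = 11.718, 126×0.466 = 58.716.
cat         O        E   (O−E)²/E
0          13      6.3     7.1254
1           1   10.584     8.6785
2          11   12.726     0.2341
3           8    13.23     2.0675
4          19   12.726     3.0931
5          18   11.718     3.3678
6+         56   58.716     0.1256
Sum = 24.692

24.692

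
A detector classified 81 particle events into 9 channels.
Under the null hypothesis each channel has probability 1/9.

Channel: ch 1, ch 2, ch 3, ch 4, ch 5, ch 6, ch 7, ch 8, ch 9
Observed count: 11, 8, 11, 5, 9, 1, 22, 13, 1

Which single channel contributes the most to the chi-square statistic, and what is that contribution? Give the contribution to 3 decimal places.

ch 7, 18.778

Under H₀ each category has probability 1/9, so each expected count is 81/9 = 9.
χ² = (11−9)²/9 + (8−9)²/9 + (11−9)²/9 + (5−9)²/9 + (9−9)²/9 + (1−9)²/9 + (22−9)²/9 + (13−9)²/9 + (1−9)²/9
   = 0.4444 + 0.1111 + 0.4444 + 1.7778 + 0.0000 + 7.1111 + 18.7778 + 1.7778 + 7.1111
The largest term is for ch 7: 18.778.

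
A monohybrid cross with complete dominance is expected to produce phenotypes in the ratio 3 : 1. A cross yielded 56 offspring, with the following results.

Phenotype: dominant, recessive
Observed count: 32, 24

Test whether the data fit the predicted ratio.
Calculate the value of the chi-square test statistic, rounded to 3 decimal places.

9.524

Ratio total = 4. Expected counts: 56×3/4 = 42, 56×1/4 = 14.
χ² = (32−42)²/42 + (24−14)²/14
   = 2.3810 + 7.1429
Sum = 9.524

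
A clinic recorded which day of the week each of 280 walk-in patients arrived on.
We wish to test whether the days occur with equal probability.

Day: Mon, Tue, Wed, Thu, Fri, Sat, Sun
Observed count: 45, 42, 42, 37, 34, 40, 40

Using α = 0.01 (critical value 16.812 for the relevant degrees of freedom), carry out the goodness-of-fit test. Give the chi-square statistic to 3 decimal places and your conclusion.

1.950; do not reject

Expected count for each of the 7 categories: 280/7 = 40.
Mon: (45 − 40)²/40 = 25/40 = 0.6250
Tue: (42 − 40)²/40 = 4/40 = 0.1000
Wed: (42 − 40)²/40 = 4/40 = 0.1000
Thu: (37 − 40)²/40 = 9/40 = 0.2250
Fri: (34 − 40)²/40 = 36/40 = 0.9000
Sat: (40 − 40)²/40 = 0/40 = 0.0000
Sun: (40 − 40)²/40 = 0/40 = 0.0000
Sum = 1.950
df = 6. Since 1.950 < 16.812, we do not reject H₀.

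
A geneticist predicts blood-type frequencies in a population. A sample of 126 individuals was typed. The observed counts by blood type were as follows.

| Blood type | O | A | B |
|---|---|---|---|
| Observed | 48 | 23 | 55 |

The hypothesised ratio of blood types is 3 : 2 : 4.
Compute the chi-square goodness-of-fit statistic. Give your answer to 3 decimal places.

Ratio total = 9. Expected counts: 126×3/9 = 42, 126×2/9 = 28, 126×4/9 = 56.
O: (48 − 42)²/42 = 36/42 = 0.8571
A: (23 − 28)²/28 = 25/28 = 0.8929
B: (55 − 56)²/56 = 1/56 = 0.0179
Sum = 1.768

1.768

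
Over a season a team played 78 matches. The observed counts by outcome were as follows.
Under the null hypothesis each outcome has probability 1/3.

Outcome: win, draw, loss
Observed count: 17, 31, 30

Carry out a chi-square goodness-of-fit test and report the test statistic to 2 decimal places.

Expected count for each of the 3 categories: 78/3 = 26.
win: (17 − 26)²/26 = 81/26 = 3.115
draw: (31 − 26)²/26 = 25/26 = 0.962
loss: (30 − 26)²/26 = 16/26 = 0.615
Sum = 4.69

4.69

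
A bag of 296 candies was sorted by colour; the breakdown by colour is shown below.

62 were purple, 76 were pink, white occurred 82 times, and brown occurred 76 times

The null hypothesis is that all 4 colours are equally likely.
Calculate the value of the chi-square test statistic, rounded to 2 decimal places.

Under H₀ each category has probability 1/4, so each expected count is 296/4 = 74.
cat         O        E   (O−E)²/E
purple     62       74      1.946
pink       76       74      0.054
white      82       74      0.865
brown      76       74      0.054
Sum = 2.92

2.92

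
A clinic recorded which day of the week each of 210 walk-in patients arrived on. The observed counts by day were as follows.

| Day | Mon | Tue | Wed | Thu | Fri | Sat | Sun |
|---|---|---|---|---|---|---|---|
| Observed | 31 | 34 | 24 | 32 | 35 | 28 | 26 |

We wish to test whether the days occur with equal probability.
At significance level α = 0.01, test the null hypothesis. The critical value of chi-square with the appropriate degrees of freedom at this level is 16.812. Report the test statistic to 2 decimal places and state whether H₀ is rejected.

3.40; do not reject

Under H₀ each category has probability 1/7, so each expected count is 210/7 = 30.
χ² = (31−30)²/30 + (34−30)²/30 + (24−30)²/30 + (32−30)²/30 + (35−30)²/30 + (28−30)²/30 + (26−30)²/30
   = 0.033 + 0.533 + 1.200 + 0.133 + 0.833 + 0.133 + 0.533
Sum = 3.40
df = 6. Since 3.40 < 16.812, we do not reject H₀.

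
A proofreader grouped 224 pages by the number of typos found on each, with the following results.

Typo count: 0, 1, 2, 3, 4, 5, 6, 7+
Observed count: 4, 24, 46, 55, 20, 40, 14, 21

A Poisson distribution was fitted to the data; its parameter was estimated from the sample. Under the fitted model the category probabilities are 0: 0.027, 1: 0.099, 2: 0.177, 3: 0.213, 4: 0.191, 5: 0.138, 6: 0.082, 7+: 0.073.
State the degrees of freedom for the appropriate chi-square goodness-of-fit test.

6

There are k = 8 categories and 1 parameter estimated from the data, so df = 8 − 1 − 1 = 6.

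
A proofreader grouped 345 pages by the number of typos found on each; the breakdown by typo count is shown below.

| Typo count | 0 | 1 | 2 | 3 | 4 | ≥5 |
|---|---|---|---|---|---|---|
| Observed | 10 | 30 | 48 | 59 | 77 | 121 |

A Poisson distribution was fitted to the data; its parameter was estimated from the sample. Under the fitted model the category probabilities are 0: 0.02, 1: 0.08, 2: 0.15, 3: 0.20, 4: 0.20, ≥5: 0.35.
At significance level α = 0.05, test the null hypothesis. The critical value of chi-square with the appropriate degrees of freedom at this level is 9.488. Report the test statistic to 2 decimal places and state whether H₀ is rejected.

4.25; do not reject

Expected counts E_i = n·p_i: 345×0.02 = 6.9, 345×0.08 = 27.6, 345×0.15 = 51.75, 345×0.20 = 69, 345×0.20 = 69, 345×0.35 = 120.75.
0: (10 − 6.9)²/6.9 = 9.61/6.9 = 1.393
1: (30 − 27.6)²/27.6 = 5.76/27.6 = 0.209
2: (48 − 51.75)²/51.75 = 14.0625/51.75 = 0.272
3: (59 − 69)²/69 = 100/69 = 1.449
4: (77 − 69)²/69 = 64/69 = 0.928
≥5: (121 − 120.75)²/120.75 = 0.0625/120.75 = 0.001
Sum = 4.25
df = 4. Since 4.25 < 9.488, we do not reject H₀.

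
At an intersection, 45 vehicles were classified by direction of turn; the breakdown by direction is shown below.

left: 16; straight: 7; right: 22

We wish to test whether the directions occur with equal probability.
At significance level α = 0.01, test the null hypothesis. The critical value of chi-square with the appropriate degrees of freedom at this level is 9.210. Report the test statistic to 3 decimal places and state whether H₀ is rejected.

7.600; do not reject

Expected count for each of the 3 categories: 45/3 = 15.
χ² = (16−15)²/15 + (7−15)²/15 + (22−15)²/15
   = 0.0667 + 4.2667 + 3.2667
Sum = 7.600
df = 2. Since 7.600 < 9.210, we do not reject H₀.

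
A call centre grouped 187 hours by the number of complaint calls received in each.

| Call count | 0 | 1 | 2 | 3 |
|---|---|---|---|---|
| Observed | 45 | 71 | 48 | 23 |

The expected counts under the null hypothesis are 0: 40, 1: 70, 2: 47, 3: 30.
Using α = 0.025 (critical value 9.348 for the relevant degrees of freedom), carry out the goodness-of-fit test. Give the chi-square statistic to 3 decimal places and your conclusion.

cat         O        E   (O−E)²/E
0          45       40     0.6250
1          71       70     0.0143
2          48       47     0.0213
3          23       30     1.6333
Sum = 2.294
df = 3. Since 2.294 < 9.348, we do not reject H₀.

2.294; do not reject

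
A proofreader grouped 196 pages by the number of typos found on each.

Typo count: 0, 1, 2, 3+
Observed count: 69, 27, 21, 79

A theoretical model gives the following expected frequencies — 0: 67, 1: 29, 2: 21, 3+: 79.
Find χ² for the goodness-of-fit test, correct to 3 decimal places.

cat         O        E   (O−E)²/E
0          69       67     0.0597
1          27       29     0.1379
2          21       21     0.0000
3+         79       79     0.0000
Sum = 0.198

0.198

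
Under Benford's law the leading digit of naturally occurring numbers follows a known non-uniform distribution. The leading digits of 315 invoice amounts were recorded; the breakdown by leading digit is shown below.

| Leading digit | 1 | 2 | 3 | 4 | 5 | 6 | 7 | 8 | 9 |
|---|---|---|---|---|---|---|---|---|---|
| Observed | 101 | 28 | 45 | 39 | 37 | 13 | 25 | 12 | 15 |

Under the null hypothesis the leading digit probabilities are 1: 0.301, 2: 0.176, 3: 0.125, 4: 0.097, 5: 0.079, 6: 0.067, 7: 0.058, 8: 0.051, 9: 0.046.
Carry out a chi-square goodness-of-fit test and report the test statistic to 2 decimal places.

29.66

Expected counts E_i = n·p_i: 315×0.301 = 94.815, 315×0.176 = 55.44, 315×0.125 = 39.375, 315×0.097 = 30.555, 315×0.079 = 24.885, 315×0.067 = 21.105, 315×0.058 = 18.27, 315×0.051 = 16.065, 315×0.046 = 14.49.
1: (101 − 94.815)²/94.815 = 38.254225/94.815 = 0.403
2: (28 − 55.44)²/55.44 = 752.9536/55.44 = 13.581
3: (45 − 39.375)²/39.375 = 31.640625/39.375 = 0.804
4: (39 − 30.555)²/30.555 = 71.318025/30.555 = 2.334
5: (37 − 24.885)²/24.885 = 146.773225/24.885 = 5.898
6: (13 − 21.105)²/21.105 = 65.691025/21.105 = 3.113
7: (25 − 18.27)²/18.27 = 45.2929/18.27 = 2.479
8: (12 − 16.065)²/16.065 = 16.524225/16.065 = 1.029
9: (15 − 14.49)²/14.49 = 0.2601/14.49 = 0.018
Sum = 29.66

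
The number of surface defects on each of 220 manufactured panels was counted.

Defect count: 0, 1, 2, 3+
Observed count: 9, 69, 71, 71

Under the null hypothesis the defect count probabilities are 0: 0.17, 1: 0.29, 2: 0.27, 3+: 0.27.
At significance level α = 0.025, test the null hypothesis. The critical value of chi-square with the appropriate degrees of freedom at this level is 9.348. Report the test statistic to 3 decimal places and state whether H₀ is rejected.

26.520; reject

Expected counts E_i = n·p_i: 220×0.17 = 37.4, 220×0.29 = 63.8, 220×0.27 = 59.4, 220×0.27 = 59.4.
cat         O        E   (O−E)²/E
0           9     37.4    21.5658
1          69     63.8     0.4238
2          71     59.4     2.2653
3+         71     59.4     2.2653
Sum = 26.520
df = 3. Since 26.520 > 9.348, we reject H₀.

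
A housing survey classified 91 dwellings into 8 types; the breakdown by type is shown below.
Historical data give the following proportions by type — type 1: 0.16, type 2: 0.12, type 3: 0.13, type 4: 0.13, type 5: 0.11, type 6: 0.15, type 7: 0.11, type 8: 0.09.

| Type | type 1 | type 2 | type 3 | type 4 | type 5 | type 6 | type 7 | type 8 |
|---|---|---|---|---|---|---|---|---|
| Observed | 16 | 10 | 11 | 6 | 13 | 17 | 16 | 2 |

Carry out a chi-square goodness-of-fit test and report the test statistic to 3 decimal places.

Expected counts E_i = n·p_i: 91×0.16 = 14.56, 91×0.12 = 10.92, 91×0.13 = 11.83, 91×0.13 = 11.83, 91×0.11 = 10.01, 91×0.15 = 13.65, 91×0.11 = 10.01, 91×0.09 = 8.19.
cat         O        E   (O−E)²/E
type 1     16    14.56     0.1424
type 2     10    10.92     0.0775
type 3     11    11.83     0.0582
type 4      6    11.83     2.8731
type 5     13    10.01     0.8931
type 6     17    13.65     0.8222
type 7     16    10.01     3.5844
type 8      2     8.19     4.6784
Sum = 13.129

13.129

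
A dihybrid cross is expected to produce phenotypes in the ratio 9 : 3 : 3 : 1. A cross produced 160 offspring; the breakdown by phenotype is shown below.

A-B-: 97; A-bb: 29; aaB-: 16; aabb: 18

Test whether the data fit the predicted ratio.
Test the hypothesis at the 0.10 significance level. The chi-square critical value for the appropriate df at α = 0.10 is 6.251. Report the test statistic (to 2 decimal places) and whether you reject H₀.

13.51; reject

Ratio total = 16. Expected counts: 160×9/16 = 90, 160×3/16 = 30, 160×3/16 = 30, 160×1/16 = 10.
A-B-: (97 − 90)²/90 = 49/90 = 0.544
A-bb: (29 − 30)²/30 = 1/30 = 0.033
aaB-: (16 − 30)²/30 = 196/30 = 6.533
aabb: (18 − 10)²/10 = 64/10 = 6.400
Sum = 13.51
df = 3. Since 13.51 > 6.251, we reject H₀.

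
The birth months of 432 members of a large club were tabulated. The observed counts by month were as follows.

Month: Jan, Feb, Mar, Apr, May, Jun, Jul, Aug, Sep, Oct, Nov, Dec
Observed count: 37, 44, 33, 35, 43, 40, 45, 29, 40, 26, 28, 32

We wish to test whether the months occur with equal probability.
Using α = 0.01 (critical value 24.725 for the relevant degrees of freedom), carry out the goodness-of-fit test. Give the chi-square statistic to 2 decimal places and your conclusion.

Expected count for each of the 12 categories: 432/12 = 36.
Jan: (37 − 36)²/36 = 1/36 = 0.028
Feb: (44 − 36)²/36 = 64/36 = 1.778
Mar: (33 − 36)²/36 = 9/36 = 0.250
Apr: (35 − 36)²/36 = 1/36 = 0.028
May: (43 − 36)²/36 = 49/36 = 1.361
Jun: (40 − 36)²/36 = 16/36 = 0.444
Jul: (45 − 36)²/36 = 81/36 = 2.250
Aug: (29 − 36)²/36 = 49/36 = 1.361
Sep: (40 − 36)²/36 = 16/36 = 0.444
Oct: (26 − 36)²/36 = 100/36 = 2.778
Nov: (28 − 36)²/36 = 64/36 = 1.778
Dec: (32 − 36)²/36 = 16/36 = 0.444
Sum = 12.94
df = 11. Since 12.94 < 24.725, we do not reject H₀.

12.94; do not reject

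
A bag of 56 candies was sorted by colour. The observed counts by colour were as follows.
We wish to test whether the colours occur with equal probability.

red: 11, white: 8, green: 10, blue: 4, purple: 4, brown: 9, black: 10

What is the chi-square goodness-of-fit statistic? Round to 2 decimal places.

Expected count for each of the 7 categories: 56/7 = 8.
χ² = (11−8)²/8 + (8−8)²/8 + (10−8)²/8 + (4−8)²/8 + (4−8)²/8 + (9−8)²/8 + (10−8)²/8
   = 1.125 + 0.000 + 0.500 + 2.000 + 2.000 + 0.125 + 0.500
Sum = 6.25

6.25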